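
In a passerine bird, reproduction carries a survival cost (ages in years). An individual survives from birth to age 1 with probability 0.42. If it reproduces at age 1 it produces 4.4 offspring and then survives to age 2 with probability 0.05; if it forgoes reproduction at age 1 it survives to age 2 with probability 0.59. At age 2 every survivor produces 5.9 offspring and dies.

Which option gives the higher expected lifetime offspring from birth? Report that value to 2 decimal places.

1.97

breed at age 1: R₀ = 0.42 × (4.4 + 0.05 × 5.9) = 0.42 × 4.6950 = 1.9719
delay to age 2: R₀ = 0.42 × (0.59 × 5.9) = 0.42 × 3.4810 = 1.4620
Higher: breed at age 1 (1.9719).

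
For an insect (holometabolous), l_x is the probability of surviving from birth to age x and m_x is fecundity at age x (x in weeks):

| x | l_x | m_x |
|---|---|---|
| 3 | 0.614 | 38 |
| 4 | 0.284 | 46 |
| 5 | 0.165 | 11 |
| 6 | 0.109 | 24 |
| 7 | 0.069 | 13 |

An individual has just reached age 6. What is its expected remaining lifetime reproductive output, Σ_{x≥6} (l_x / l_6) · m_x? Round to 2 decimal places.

l_6 = 0.109. Conditional survival from age 6 to x is l_x / l_6.
  x=6: (0.109/0.109) × 24 = 24.0000
  x=7: (0.069/0.109) × 13 = 8.2294
Sum = 24.0000 + 8.2294 = 32.2294

32.23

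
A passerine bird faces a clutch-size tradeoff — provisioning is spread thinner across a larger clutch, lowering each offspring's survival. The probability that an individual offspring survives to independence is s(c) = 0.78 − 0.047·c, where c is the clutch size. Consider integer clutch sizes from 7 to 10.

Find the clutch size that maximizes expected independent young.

8

Expected independent young = c × s(c):
  c=7: 7 × 0.451 = 3.157
  c=8: 8 × 0.404 = 3.232
  c=9: 9 × 0.357 = 3.213
  c=10: 10 × 0.310 = 3.100
Maximum at c = 8 (3.232 independent young).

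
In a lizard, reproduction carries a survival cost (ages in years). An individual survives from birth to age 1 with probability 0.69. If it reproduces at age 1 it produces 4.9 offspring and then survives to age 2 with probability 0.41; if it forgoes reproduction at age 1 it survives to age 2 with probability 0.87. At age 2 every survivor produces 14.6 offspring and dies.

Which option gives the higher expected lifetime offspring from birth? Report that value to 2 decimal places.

breed at age 1: R₀ = 0.69 × (4.9 + 0.41 × 14.6) = 0.69 × 10.8860 = 7.5113
delay to age 2: R₀ = 0.69 × (0.87 × 14.6) = 0.69 × 12.7020 = 8.7644
Higher: delay to age 2 (8.7644).

8.76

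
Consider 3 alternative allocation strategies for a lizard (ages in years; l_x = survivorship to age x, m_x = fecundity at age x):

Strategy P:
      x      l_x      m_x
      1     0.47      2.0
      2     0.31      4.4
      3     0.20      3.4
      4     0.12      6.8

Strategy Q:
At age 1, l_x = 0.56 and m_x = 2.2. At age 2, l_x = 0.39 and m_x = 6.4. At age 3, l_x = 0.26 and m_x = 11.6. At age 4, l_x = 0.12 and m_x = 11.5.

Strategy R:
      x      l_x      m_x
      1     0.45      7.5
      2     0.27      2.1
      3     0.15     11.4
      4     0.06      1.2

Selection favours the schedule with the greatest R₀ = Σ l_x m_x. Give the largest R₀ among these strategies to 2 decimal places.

8.12

Strategy P: R₀ = 0.47×2.0 + 0.31×4.4 + 0.20×3.4 + 0.12×6.8 = 3.8000
Strategy Q: R₀ = 0.56×2.2 + 0.39×6.4 + 0.26×11.6 + 0.12×11.5 = 8.1240
Strategy R: R₀ = 0.45×7.5 + 0.27×2.1 + 0.15×11.4 + 0.06×1.2 = 5.7240
Highest R₀: strategy Q with 8.1240.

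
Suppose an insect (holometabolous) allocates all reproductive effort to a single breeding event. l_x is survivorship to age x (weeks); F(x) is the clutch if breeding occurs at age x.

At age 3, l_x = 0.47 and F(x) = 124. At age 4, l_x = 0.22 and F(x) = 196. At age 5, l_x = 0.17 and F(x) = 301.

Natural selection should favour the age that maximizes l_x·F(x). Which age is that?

Expected offspring if breeding at age x = l_x × F(x):
  age 3: 0.47 × 124 = 58.280
  age 4: 0.22 × 196 = 43.120
  age 5: 0.17 × 301 = 51.170
Maximum at age 3 (58.280).

3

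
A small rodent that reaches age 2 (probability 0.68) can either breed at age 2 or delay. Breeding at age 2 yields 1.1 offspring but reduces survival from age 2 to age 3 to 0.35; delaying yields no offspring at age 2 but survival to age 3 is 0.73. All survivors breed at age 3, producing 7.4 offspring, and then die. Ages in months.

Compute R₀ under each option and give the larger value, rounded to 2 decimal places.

3.67

breed at age 2: R₀ = 0.68 × (1.1 + 0.35 × 7.4) = 0.68 × 3.6900 = 2.5092
delay to age 3: R₀ = 0.68 × (0.73 × 7.4) = 0.68 × 5.4020 = 3.6734
Higher: delay to age 3 (3.6734).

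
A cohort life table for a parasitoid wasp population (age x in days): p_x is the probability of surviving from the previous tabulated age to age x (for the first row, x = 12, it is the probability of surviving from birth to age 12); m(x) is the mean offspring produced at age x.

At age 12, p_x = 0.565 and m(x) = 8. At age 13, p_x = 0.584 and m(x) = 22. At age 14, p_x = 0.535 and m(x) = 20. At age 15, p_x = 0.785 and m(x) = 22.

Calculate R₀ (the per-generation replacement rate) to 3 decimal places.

18.358

Survivorship from birth: l_x = p_12·p_13·…·p_x.
  l_12 = 0.56500
  l_13 = 0.32996
  l_14 = 0.17653
  l_15 = 0.13857
R₀ = Σ l_x m(x):
  age 12: 0.56500 × 8 = 4.5200
  age 13: 0.32996 × 22 = 7.2591
  age 14: 0.17653 × 20 = 3.5306
  age 15: 0.13857 × 22 = 3.0485
R₀ = 4.5200 + 7.2591 + 3.5306 + 3.0485 = 18.3583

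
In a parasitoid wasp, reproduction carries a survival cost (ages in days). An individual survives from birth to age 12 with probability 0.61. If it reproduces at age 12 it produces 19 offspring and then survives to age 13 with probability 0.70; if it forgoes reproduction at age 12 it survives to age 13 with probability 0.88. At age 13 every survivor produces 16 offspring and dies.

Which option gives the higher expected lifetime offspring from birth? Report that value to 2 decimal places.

breed at age 12: R₀ = 0.61 × (19 + 0.70 × 16) = 0.61 × 30.2000 = 18.4220
delay to age 13: R₀ = 0.61 × (0.88 × 16) = 0.61 × 14.0800 = 8.5888
Higher: breed at age 12 (18.4220).

18.42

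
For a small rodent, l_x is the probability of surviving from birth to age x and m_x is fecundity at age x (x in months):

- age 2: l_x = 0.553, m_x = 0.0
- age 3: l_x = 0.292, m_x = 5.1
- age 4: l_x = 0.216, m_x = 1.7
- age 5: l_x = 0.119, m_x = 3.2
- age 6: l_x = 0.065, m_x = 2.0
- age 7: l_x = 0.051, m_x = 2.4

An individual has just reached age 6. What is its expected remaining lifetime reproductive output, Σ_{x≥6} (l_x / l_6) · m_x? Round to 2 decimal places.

3.88

l_6 = 0.065. Conditional survival from age 6 to x is l_x / l_6.
  x=6: (0.065/0.065) × 2.0 = 2.0000
  x=7: (0.051/0.065) × 2.4 = 1.8831
Sum = 2.0000 + 1.8831 = 3.8831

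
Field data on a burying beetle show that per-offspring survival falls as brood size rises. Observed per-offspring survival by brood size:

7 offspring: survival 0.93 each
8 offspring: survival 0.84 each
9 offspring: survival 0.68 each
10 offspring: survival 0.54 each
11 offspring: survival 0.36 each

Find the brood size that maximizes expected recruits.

8

Expected recruits = c × s(c):
  c=7: 7 × 0.93 = 6.510
  c=8: 8 × 0.84 = 6.720
  c=9: 9 × 0.68 = 6.120
  c=10: 10 × 0.54 = 5.400
  c=11: 11 × 0.36 = 3.960
Maximum at c = 8 (6.720 recruits).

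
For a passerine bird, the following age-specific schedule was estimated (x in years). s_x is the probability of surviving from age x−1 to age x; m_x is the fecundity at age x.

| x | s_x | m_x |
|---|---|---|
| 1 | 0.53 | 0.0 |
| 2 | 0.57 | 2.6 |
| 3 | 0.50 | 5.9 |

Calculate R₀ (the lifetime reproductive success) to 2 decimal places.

1.68

Survivorship from birth: l_x = s_1·s_2·…·s_x.
  l_1 = 0.53000
  l_2 = 0.30210
  l_3 = 0.15105
R₀ = Σ l_x m_x:
  age 1: 0.53000 × 0.0 = 0.0000
  age 2: 0.30210 × 2.6 = 0.7855
  age 3: 0.15105 × 5.9 = 0.8912
R₀ = 0.0000 + 0.7855 + 0.8912 = 1.6767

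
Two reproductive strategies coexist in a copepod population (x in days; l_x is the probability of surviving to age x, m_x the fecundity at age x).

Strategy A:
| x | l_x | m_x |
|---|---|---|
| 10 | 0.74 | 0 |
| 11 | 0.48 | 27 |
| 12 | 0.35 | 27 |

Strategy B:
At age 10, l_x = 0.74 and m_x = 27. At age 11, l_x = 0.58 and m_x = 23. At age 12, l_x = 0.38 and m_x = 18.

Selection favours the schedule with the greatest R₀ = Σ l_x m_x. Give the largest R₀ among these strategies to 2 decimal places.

40.16

Strategy A: R₀ = 0.74×0 + 0.48×27 + 0.35×27 = 22.4100
Strategy B: R₀ = 0.74×27 + 0.58×23 + 0.38×18 = 40.1600
Highest R₀: strategy B with 40.1600.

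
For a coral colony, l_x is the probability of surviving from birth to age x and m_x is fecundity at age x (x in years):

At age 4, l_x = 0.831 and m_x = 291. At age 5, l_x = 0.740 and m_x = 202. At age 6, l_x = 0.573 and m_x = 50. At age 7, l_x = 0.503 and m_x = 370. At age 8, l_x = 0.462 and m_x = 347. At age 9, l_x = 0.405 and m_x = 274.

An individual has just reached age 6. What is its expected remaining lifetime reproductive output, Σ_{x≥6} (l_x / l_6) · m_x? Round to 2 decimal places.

848.24

l_6 = 0.573. Conditional survival from age 6 to x is l_x / l_6.
  x=6: (0.573/0.573) × 50 = 50.0000
  x=7: (0.503/0.573) × 370 = 324.7993
  x=8: (0.462/0.573) × 347 = 279.7801
  x=9: (0.405/0.573) × 274 = 193.6649
Sum = 50.0000 + 324.7993 + 279.7801 + 193.6649 = 848.2443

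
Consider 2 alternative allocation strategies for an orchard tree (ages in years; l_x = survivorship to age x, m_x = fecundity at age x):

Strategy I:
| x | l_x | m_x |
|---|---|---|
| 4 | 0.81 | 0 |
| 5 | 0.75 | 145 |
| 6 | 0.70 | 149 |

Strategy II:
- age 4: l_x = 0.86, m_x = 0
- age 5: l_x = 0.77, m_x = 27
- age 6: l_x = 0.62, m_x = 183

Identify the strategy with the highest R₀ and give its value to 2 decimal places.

213.05

Strategy I: R₀ = 0.81×0 + 0.75×145 + 0.70×149 = 213.0500
Strategy II: R₀ = 0.86×0 + 0.77×27 + 0.62×183 = 134.2500
Highest R₀: strategy I with 213.0500.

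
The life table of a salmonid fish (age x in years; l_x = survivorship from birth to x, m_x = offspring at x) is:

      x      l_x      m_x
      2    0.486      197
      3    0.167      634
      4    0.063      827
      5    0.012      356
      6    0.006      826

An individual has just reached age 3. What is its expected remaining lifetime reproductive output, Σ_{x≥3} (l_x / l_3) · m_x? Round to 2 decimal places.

1001.24

l_3 = 0.167. Conditional survival from age 3 to x is l_x / l_3.
  x=3: (0.167/0.167) × 634 = 634.0000
  x=4: (0.063/0.167) × 827 = 311.9820
  x=5: (0.012/0.167) × 356 = 25.5808
  x=6: (0.006/0.167) × 826 = 29.6766
Sum = 634.0000 + 311.9820 + 25.5808 + 29.6766 = 1001.2395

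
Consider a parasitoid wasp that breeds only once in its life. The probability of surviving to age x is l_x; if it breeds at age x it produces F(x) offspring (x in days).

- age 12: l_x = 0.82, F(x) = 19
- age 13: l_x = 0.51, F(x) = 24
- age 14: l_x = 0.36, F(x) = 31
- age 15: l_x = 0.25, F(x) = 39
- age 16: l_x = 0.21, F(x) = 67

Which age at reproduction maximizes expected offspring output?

Expected offspring if breeding at age x = l_x × F(x):
  age 12: 0.82 × 19 = 15.580
  age 13: 0.51 × 24 = 12.240
  age 14: 0.36 × 31 = 11.160
  age 15: 0.25 × 39 = 9.750
  age 16: 0.21 × 67 = 14.070
Maximum at age 12 (15.580).

12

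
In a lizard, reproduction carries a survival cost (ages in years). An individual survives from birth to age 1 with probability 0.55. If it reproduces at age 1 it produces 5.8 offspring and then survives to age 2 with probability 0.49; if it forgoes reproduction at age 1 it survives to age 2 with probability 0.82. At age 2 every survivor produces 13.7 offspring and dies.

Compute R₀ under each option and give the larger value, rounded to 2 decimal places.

6.88

breed at age 1: R₀ = 0.55 × (5.8 + 0.49 × 13.7) = 0.55 × 12.5130 = 6.8821
delay to age 2: R₀ = 0.55 × (0.82 × 13.7) = 0.55 × 11.2340 = 6.1787
Higher: breed at age 1 (6.8821).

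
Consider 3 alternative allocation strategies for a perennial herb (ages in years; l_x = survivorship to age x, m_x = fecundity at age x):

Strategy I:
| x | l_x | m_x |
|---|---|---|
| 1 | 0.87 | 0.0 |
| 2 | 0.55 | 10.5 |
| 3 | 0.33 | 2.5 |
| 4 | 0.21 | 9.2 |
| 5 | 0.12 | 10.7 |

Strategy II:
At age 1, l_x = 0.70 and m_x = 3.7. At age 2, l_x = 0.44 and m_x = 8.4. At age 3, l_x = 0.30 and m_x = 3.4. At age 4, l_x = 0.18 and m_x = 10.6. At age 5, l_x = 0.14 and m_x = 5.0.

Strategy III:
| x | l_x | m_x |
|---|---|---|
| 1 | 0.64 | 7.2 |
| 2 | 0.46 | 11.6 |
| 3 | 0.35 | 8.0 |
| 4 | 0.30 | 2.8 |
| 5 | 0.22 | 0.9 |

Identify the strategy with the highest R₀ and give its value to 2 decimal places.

13.78

Strategy I: R₀ = 0.87×0.0 + 0.55×10.5 + 0.33×2.5 + 0.21×9.2 + 0.12×10.7 = 9.8160
Strategy II: R₀ = 0.70×3.7 + 0.44×8.4 + 0.30×3.4 + 0.18×10.6 + 0.14×5.0 = 9.9140
Strategy III: R₀ = 0.64×7.2 + 0.46×11.6 + 0.35×8.0 + 0.30×2.8 + 0.22×0.9 = 13.7820
Highest R₀: strategy III with 13.7820.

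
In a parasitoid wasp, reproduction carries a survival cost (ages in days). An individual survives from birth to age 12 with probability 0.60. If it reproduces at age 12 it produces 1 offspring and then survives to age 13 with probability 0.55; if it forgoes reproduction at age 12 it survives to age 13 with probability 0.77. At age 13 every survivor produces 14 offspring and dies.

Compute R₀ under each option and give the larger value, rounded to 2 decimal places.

breed at age 12: R₀ = 0.60 × (1 + 0.55 × 14) = 0.60 × 8.7000 = 5.2200
delay to age 13: R₀ = 0.60 × (0.77 × 14) = 0.60 × 10.7800 = 6.4680
Higher: delay to age 13 (6.4680).

6.47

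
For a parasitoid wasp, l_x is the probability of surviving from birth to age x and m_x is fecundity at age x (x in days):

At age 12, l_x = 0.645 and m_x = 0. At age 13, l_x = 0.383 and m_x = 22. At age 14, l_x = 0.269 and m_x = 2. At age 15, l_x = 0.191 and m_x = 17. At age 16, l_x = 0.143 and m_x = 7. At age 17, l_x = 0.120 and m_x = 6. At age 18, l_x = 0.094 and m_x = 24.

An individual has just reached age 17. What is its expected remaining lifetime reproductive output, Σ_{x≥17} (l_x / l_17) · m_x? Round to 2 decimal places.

24.80

l_17 = 0.120. Conditional survival from age 17 to x is l_x / l_17.
  x=17: (0.120/0.120) × 6 = 6.0000
  x=18: (0.094/0.120) × 24 = 18.8000
Sum = 6.0000 + 18.8000 = 24.8000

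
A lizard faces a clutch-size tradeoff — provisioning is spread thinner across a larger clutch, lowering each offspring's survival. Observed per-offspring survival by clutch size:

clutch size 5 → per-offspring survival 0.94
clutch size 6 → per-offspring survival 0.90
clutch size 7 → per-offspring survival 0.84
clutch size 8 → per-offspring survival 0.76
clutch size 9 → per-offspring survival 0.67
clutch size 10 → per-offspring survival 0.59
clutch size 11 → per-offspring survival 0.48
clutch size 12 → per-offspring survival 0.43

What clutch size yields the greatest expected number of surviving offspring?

Expected surviving offspring = c × s(c):
  c=5: 5 × 0.94 = 4.700
  c=6: 6 × 0.90 = 5.400
  c=7: 7 × 0.84 = 5.880
  c=8: 8 × 0.76 = 6.080
  c=9: 9 × 0.67 = 6.030
  c=10: 10 × 0.59 = 5.900
  c=11: 11 × 0.48 = 5.280
  c=12: 12 × 0.43 = 5.160
Maximum at c = 8 (6.080 surviving offspring).

8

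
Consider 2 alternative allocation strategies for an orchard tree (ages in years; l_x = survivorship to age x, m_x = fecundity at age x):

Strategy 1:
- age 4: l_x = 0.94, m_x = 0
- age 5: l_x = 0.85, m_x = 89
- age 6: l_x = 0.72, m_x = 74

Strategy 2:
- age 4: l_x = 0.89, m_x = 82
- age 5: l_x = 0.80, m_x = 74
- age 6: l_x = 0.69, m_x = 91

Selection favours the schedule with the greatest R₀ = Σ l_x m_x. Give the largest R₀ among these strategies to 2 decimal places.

Strategy 1: R₀ = 0.94×0 + 0.85×89 + 0.72×74 = 128.9300
Strategy 2: R₀ = 0.89×82 + 0.80×74 + 0.69×91 = 194.9700
Highest R₀: strategy 2 with 194.9700.

194.97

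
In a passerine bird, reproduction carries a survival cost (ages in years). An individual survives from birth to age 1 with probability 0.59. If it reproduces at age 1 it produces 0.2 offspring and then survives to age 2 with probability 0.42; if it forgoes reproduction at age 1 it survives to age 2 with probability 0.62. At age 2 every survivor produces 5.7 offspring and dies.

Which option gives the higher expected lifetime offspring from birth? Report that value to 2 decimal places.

2.09

breed at age 1: R₀ = 0.59 × (0.2 + 0.42 × 5.7) = 0.59 × 2.5940 = 1.5305
delay to age 2: R₀ = 0.59 × (0.62 × 5.7) = 0.59 × 3.5340 = 2.0851
Higher: delay to age 2 (2.0851).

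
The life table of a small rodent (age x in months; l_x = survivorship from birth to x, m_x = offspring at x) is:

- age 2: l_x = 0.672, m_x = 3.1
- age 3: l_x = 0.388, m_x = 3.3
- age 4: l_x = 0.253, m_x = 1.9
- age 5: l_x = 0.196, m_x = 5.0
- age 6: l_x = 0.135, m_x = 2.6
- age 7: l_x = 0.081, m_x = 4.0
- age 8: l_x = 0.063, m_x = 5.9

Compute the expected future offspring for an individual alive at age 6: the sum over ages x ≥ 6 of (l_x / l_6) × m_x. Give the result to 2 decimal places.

7.75

l_6 = 0.135. Conditional survival from age 6 to x is l_x / l_6.
  x=6: (0.135/0.135) × 2.6 = 2.6000
  x=7: (0.081/0.135) × 4.0 = 2.4000
  x=8: (0.063/0.135) × 5.9 = 2.7533
Sum = 2.6000 + 2.4000 + 2.7533 = 7.7533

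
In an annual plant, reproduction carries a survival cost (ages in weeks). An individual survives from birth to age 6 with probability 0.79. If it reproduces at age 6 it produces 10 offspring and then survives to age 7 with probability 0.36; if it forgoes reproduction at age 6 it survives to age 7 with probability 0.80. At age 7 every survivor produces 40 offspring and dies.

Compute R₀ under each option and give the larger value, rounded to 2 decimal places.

breed at age 6: R₀ = 0.79 × (10 + 0.36 × 40) = 0.79 × 24.4000 = 19.2760
delay to age 7: R₀ = 0.79 × (0.80 × 40) = 0.79 × 32.0000 = 25.2800
Higher: delay to age 7 (25.2800).

25.28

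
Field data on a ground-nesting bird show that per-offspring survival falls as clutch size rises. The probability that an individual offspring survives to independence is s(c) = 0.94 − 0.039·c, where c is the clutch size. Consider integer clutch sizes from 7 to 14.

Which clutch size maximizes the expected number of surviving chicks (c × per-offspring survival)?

Expected surviving chicks = c × s(c):
  c=7: 7 × 0.667 = 4.669
  c=8: 8 × 0.628 = 5.024
  c=9: 9 × 0.589 = 5.301
  c=10: 10 × 0.550 = 5.500
  c=11: 11 × 0.511 = 5.621
  c=12: 12 × 0.472 = 5.664
  c=13: 13 × 0.433 = 5.629
  c=14: 14 × 0.394 = 5.516
Maximum at c = 12 (5.664 surviving chicks).

12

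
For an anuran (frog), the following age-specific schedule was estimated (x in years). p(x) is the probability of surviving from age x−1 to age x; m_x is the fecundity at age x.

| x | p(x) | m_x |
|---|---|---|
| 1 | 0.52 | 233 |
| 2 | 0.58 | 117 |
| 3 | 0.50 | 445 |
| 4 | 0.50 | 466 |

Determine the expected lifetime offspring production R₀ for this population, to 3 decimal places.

Survivorship from birth: l_x = p_1·p_2·…·p_x.
  l_1 = 0.52000
  l_2 = 0.30160
  l_3 = 0.15080
  l_4 = 0.07540
R₀ = Σ l_x m_x:
  age 1: 0.52000 × 233 = 121.1600
  age 2: 0.30160 × 117 = 35.2872
  age 3: 0.15080 × 445 = 67.1060
  age 4: 0.07540 × 466 = 35.1364
R₀ = 121.1600 + 35.2872 + 67.1060 + 35.1364 = 258.6896

258.690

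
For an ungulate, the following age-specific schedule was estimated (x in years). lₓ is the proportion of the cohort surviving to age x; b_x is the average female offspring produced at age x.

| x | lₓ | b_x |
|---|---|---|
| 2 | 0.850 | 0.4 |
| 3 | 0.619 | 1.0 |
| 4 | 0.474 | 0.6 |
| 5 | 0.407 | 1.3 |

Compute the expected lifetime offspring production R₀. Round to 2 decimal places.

1.77

R₀ = Σ lₓ b_x:
  age 2: 0.850 × 0.4 = 0.3400
  age 3: 0.619 × 1.0 = 0.6190
  age 4: 0.474 × 0.6 = 0.2844
  age 5: 0.407 × 1.3 = 0.5291
R₀ = 0.3400 + 0.6190 + 0.2844 + 0.5291 = 1.7725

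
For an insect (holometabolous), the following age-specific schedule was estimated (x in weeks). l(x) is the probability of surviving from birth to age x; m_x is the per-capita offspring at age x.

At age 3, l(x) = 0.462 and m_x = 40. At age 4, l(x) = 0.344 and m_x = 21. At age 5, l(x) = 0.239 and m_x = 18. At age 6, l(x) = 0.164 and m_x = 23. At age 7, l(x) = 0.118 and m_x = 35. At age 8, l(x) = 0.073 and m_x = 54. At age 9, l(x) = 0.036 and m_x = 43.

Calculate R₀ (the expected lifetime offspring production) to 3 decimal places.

43.398

R₀ = Σ l(x) m_x:
  age 3: 0.462 × 40 = 18.4800
  age 4: 0.344 × 21 = 7.2240
  age 5: 0.239 × 18 = 4.3020
  age 6: 0.164 × 23 = 3.7720
  age 7: 0.118 × 35 = 4.1300
  age 8: 0.073 × 54 = 3.9420
  age 9: 0.036 × 43 = 1.5480
R₀ = 18.4800 + 7.2240 + 4.3020 + 3.7720 + 4.1300 + 3.9420 + 1.5480 = 43.3980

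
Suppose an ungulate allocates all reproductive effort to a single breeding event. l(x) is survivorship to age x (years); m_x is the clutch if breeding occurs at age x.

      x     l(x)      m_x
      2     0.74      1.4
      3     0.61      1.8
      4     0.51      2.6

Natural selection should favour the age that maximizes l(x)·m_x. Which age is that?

Expected offspring if breeding at age x = l(x) × m_x:
  age 2: 0.74 × 1.4 = 1.036
  age 3: 0.61 × 1.8 = 1.098
  age 4: 0.51 × 2.6 = 1.326
Maximum at age 4 (1.326).

4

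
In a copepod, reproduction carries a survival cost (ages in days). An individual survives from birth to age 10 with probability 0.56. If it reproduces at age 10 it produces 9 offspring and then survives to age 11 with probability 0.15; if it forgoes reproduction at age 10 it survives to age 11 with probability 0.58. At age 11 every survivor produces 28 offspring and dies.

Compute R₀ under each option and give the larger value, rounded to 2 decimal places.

breed at age 10: R₀ = 0.56 × (9 + 0.15 × 28) = 0.56 × 13.2000 = 7.3920
delay to age 11: R₀ = 0.56 × (0.58 × 28) = 0.56 × 16.2400 = 9.0944
Higher: delay to age 11 (9.0944).

9.09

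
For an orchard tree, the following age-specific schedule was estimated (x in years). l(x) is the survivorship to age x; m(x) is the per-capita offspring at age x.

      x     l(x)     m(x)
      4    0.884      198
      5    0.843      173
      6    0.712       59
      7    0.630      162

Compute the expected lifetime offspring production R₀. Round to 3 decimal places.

R₀ = Σ l(x) m(x):
  age 4: 0.884 × 198 = 175.0320
  age 5: 0.843 × 173 = 145.8390
  age 6: 0.712 × 59 = 42.0080
  age 7: 0.630 × 162 = 102.0600
R₀ = 175.0320 + 145.8390 + 42.0080 + 102.0600 = 464.9390

464.939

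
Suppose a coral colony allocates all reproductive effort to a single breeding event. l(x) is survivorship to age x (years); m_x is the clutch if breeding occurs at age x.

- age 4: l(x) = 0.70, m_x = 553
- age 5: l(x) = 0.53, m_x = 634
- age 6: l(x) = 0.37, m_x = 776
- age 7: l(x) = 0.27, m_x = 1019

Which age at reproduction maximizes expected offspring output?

Expected offspring if breeding at age x = l(x) × m_x:
  age 4: 0.70 × 553 = 387.100
  age 5: 0.53 × 634 = 336.020
  age 6: 0.37 × 776 = 287.120
  age 7: 0.27 × 1019 = 275.130
Maximum at age 4 (387.100).

4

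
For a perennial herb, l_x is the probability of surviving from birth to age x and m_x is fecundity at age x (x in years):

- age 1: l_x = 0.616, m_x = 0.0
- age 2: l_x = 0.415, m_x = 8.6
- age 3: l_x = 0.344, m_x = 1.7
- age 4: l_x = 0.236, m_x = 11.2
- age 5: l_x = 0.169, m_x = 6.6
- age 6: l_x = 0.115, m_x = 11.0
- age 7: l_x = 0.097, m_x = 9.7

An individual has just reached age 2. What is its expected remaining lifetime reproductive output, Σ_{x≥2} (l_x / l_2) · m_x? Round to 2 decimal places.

l_2 = 0.415. Conditional survival from age 2 to x is l_x / l_2.
  x=2: (0.415/0.415) × 8.6 = 8.6000
  x=3: (0.344/0.415) × 1.7 = 1.4092
  x=4: (0.236/0.415) × 11.2 = 6.3692
  x=5: (0.169/0.415) × 6.6 = 2.6877
  x=6: (0.115/0.415) × 11.0 = 3.0482
  x=7: (0.097/0.415) × 9.7 = 2.2672
Sum = 8.6000 + 1.4092 + 6.3692 + 2.6877 + 3.0482 + 2.2672 = 24.3814

24.38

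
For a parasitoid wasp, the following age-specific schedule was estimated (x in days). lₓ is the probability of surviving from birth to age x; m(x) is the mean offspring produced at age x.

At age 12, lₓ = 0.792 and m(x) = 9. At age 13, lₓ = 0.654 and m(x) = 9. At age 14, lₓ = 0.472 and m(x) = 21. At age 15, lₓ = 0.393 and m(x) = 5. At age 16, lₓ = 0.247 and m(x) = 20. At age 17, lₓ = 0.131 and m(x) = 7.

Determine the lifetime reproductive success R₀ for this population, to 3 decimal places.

30.748

R₀ = Σ lₓ m(x):
  age 12: 0.792 × 9 = 7.1280
  age 13: 0.654 × 9 = 5.8860
  age 14: 0.472 × 21 = 9.9120
  age 15: 0.393 × 5 = 1.9650
  age 16: 0.247 × 20 = 4.9400
  age 17: 0.131 × 7 = 0.9170
R₀ = 7.1280 + 5.8860 + 9.9120 + 1.9650 + 4.9400 + 0.9170 = 30.7480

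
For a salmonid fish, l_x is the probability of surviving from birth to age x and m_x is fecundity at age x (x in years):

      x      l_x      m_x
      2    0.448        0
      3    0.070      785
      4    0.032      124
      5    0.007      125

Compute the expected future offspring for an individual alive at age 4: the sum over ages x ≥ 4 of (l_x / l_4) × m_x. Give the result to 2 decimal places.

151.34

l_4 = 0.032. Conditional survival from age 4 to x is l_x / l_4.
  x=4: (0.032/0.032) × 124 = 124.0000
  x=5: (0.007/0.032) × 125 = 27.3438
Sum = 124.0000 + 27.3438 = 151.3438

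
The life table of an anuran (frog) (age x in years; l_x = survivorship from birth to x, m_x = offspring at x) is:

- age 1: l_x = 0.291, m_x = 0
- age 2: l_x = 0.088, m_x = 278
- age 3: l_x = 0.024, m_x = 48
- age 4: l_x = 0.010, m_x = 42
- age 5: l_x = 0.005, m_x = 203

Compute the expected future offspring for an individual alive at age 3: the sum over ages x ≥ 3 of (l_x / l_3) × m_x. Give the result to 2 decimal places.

107.79

l_3 = 0.024. Conditional survival from age 3 to x is l_x / l_3.
  x=3: (0.024/0.024) × 48 = 48.0000
  x=4: (0.010/0.024) × 42 = 17.5000
  x=5: (0.005/0.024) × 203 = 42.2917
Sum = 48.0000 + 17.5000 + 42.2917 = 107.7917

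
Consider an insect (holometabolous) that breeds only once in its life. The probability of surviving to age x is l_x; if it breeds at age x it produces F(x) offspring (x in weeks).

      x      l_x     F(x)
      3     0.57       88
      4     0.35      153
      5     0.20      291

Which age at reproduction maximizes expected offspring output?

Expected offspring if breeding at age x = l_x × F(x):
  age 3: 0.57 × 88 = 50.160
  age 4: 0.35 × 153 = 53.550
  age 5: 0.20 × 291 = 58.200
Maximum at age 5 (58.200).

5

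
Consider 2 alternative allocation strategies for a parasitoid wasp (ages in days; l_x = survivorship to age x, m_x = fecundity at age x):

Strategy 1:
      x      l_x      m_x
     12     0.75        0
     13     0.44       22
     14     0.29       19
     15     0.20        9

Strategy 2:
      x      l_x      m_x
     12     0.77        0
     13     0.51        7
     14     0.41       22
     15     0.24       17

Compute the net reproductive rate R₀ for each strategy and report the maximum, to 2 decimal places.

Strategy 1: R₀ = 0.75×0 + 0.44×22 + 0.29×19 + 0.20×9 = 16.9900
Strategy 2: R₀ = 0.77×0 + 0.51×7 + 0.41×22 + 0.24×17 = 16.6700
Highest R₀: strategy 1 with 16.9900.

16.99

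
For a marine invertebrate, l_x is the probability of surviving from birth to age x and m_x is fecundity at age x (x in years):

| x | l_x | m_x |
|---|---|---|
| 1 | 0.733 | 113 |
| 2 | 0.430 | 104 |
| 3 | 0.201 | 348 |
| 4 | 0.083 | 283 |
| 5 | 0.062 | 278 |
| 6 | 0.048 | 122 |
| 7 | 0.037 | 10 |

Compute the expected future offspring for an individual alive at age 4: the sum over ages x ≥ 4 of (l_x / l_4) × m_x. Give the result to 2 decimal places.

l_4 = 0.083. Conditional survival from age 4 to x is l_x / l_4.
  x=4: (0.083/0.083) × 283 = 283.0000
  x=5: (0.062/0.083) × 278 = 207.6627
  x=6: (0.048/0.083) × 122 = 70.5542
  x=7: (0.037/0.083) × 10 = 4.4578
Sum = 283.0000 + 207.6627 + 70.5542 + 4.4578 = 565.6747

565.67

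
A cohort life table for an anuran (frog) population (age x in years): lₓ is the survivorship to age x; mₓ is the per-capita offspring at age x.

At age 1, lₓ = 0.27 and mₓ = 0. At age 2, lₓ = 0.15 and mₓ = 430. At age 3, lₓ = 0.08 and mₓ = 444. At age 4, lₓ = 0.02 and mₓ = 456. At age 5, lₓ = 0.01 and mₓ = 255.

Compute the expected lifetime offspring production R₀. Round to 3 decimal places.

111.690

R₀ = Σ lₓ mₓ:
  age 1: 0.27 × 0 = 0.0000
  age 2: 0.15 × 430 = 64.5000
  age 3: 0.08 × 444 = 35.5200
  age 4: 0.02 × 456 = 9.1200
  age 5: 0.01 × 255 = 2.5500
R₀ = 0.0000 + 64.5000 + 35.5200 + 9.1200 + 2.5500 = 111.6900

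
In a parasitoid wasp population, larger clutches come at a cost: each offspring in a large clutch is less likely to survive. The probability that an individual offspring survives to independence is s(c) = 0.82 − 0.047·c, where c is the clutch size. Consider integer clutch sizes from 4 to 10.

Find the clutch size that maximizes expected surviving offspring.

Expected surviving offspring = c × s(c):
  c=4: 4 × 0.632 = 2.528
  c=5: 5 × 0.585 = 2.925
  c=6: 6 × 0.538 = 3.228
  c=7: 7 × 0.491 = 3.437
  c=8: 8 × 0.444 = 3.552
  c=9: 9 × 0.397 = 3.573
  c=10: 10 × 0.350 = 3.500
Maximum at c = 9 (3.573 surviving offspring).

9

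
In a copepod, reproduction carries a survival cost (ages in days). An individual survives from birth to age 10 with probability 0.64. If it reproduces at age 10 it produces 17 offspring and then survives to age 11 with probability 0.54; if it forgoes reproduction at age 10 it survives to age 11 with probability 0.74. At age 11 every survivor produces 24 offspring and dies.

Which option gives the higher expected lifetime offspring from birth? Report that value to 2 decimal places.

19.17

breed at age 10: R₀ = 0.64 × (17 + 0.54 × 24) = 0.64 × 29.9600 = 19.1744
delay to age 11: R₀ = 0.64 × (0.74 × 24) = 0.64 × 17.7600 = 11.3664
Higher: breed at age 10 (19.1744).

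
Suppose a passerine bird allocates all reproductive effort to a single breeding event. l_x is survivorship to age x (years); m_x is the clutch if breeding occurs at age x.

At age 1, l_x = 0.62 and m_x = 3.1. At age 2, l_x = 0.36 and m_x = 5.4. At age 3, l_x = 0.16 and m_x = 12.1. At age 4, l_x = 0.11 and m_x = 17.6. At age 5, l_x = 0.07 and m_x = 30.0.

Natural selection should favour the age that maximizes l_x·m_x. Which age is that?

Expected offspring if breeding at age x = l_x × m_x:
  age 1: 0.62 × 3.1 = 1.922
  age 2: 0.36 × 5.4 = 1.944
  age 3: 0.16 × 12.1 = 1.936
  age 4: 0.11 × 17.6 = 1.936
  age 5: 0.07 × 30.0 = 2.100
Maximum at age 5 (2.100).

5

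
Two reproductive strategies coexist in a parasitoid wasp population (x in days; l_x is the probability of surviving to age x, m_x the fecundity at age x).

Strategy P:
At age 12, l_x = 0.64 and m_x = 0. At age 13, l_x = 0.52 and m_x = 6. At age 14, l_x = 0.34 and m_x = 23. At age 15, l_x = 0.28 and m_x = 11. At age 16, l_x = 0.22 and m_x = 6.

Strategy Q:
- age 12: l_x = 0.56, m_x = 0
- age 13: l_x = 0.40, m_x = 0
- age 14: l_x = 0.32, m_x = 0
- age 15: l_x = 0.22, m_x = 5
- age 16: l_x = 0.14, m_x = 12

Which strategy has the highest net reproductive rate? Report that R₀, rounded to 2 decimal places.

15.34

Strategy P: R₀ = 0.64×0 + 0.52×6 + 0.34×23 + 0.28×11 + 0.22×6 = 15.3400
Strategy Q: R₀ = 0.56×0 + 0.40×0 + 0.32×0 + 0.22×5 + 0.14×12 = 2.7800
Highest R₀: strategy P with 15.3400.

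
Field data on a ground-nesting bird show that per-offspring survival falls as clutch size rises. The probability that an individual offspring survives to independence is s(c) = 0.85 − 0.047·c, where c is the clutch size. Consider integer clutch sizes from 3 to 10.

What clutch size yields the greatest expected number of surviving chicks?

Expected surviving chicks = c × s(c):
  c=3: 3 × 0.709 = 2.127
  c=4: 4 × 0.662 = 2.648
  c=5: 5 × 0.615 = 3.075
  c=6: 6 × 0.568 = 3.408
  c=7: 7 × 0.521 = 3.647
  c=8: 8 × 0.474 = 3.792
  c=9: 9 × 0.427 = 3.843
  c=10: 10 × 0.380 = 3.800
Maximum at c = 9 (3.843 surviving chicks).

9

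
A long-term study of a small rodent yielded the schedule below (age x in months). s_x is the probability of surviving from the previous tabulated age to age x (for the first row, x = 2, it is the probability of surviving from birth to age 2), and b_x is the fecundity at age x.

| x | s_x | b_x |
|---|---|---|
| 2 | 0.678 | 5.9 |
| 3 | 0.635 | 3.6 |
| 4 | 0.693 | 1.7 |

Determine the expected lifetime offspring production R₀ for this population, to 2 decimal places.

6.06

Survivorship from birth: l_x = s_2·s_3·…·s_x.
  l_2 = 0.67800
  l_3 = 0.43053
  l_4 = 0.29836
R₀ = Σ l_x b_x:
  age 2: 0.67800 × 5.9 = 4.0002
  age 3: 0.43053 × 3.6 = 1.5499
  age 4: 0.29836 × 1.7 = 0.5072
R₀ = 4.0002 + 1.5499 + 0.5072 = 6.0573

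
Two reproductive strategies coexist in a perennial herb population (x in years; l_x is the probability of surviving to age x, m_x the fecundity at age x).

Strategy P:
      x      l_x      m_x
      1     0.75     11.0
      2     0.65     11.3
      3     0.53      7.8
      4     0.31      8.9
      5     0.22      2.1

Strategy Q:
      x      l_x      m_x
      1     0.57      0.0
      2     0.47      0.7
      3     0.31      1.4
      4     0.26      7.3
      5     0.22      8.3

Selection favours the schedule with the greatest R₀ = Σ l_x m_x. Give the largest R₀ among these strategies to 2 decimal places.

Strategy P: R₀ = 0.75×11.0 + 0.65×11.3 + 0.53×7.8 + 0.31×8.9 + 0.22×2.1 = 22.9500
Strategy Q: R₀ = 0.57×0.0 + 0.47×0.7 + 0.31×1.4 + 0.26×7.3 + 0.22×8.3 = 4.4870
Highest R₀: strategy P with 22.9500.

22.95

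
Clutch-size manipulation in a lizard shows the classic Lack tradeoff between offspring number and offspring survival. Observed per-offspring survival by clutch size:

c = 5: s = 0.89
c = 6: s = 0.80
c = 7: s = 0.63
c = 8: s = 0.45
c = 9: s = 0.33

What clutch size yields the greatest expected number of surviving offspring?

Expected surviving offspring = c × s(c):
  c=5: 5 × 0.89 = 4.450
  c=6: 6 × 0.80 = 4.800
  c=7: 7 × 0.63 = 4.410
  c=8: 8 × 0.45 = 3.600
  c=9: 9 × 0.33 = 2.970
Maximum at c = 6 (4.800 surviving offspring).

6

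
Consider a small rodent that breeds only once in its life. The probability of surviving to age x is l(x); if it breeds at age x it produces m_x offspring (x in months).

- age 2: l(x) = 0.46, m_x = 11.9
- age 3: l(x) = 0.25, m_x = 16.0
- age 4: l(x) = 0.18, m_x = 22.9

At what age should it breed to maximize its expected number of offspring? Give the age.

Expected offspring if breeding at age x = l(x) × m_x:
  age 2: 0.46 × 11.9 = 5.474
  age 3: 0.25 × 16.0 = 4.000
  age 4: 0.18 × 22.9 = 4.122
Maximum at age 2 (5.474).

2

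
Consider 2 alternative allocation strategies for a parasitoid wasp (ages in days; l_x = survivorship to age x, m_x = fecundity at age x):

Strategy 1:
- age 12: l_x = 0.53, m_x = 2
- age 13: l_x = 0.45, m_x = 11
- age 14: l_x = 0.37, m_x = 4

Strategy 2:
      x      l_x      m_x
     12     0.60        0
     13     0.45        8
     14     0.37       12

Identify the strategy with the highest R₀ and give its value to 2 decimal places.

Strategy 1: R₀ = 0.53×2 + 0.45×11 + 0.37×4 = 7.4900
Strategy 2: R₀ = 0.60×0 + 0.45×8 + 0.37×12 = 8.0400
Highest R₀: strategy 2 with 8.0400.

8.04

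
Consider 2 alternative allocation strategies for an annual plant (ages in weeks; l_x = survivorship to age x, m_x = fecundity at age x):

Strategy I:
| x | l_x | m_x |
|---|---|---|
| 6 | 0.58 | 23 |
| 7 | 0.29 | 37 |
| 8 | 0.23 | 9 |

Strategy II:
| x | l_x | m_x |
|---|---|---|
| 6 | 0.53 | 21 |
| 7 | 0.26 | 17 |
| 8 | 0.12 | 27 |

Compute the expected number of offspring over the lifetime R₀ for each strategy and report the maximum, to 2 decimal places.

26.14

Strategy I: R₀ = 0.58×23 + 0.29×37 + 0.23×9 = 26.1400
Strategy II: R₀ = 0.53×21 + 0.26×17 + 0.12×27 = 18.7900
Highest R₀: strategy I with 26.1400.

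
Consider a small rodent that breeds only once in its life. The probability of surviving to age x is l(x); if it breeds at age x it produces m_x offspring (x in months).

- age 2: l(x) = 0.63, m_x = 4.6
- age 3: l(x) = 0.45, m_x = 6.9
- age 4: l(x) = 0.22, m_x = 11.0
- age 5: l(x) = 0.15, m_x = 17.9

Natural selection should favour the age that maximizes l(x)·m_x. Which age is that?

3

Expected offspring if breeding at age x = l(x) × m_x:
  age 2: 0.63 × 4.6 = 2.898
  age 3: 0.45 × 6.9 = 3.105
  age 4: 0.22 × 11.0 = 2.420
  age 5: 0.15 × 17.9 = 2.685
Maximum at age 3 (3.105).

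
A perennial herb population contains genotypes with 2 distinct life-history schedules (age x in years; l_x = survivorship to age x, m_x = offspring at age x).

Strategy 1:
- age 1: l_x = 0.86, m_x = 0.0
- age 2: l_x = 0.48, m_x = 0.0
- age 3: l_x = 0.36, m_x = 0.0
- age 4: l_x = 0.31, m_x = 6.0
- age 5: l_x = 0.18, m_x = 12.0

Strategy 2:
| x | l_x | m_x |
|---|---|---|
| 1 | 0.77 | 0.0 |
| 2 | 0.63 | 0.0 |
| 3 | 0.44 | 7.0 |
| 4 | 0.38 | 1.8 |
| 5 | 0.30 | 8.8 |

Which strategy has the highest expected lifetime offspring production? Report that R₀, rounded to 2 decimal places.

Strategy 1: R₀ = 0.86×0.0 + 0.48×0.0 + 0.36×0.0 + 0.31×6.0 + 0.18×12.0 = 4.0200
Strategy 2: R₀ = 0.77×0.0 + 0.63×0.0 + 0.44×7.0 + 0.38×1.8 + 0.30×8.8 = 6.4040
Highest R₀: strategy 2 with 6.4040.

6.40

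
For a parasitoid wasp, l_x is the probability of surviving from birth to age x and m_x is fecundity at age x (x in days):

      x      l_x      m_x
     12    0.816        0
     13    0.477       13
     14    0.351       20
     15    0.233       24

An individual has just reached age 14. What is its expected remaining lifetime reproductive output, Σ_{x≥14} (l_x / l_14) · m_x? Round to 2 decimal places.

35.93

l_14 = 0.351. Conditional survival from age 14 to x is l_x / l_14.
  x=14: (0.351/0.351) × 20 = 20.0000
  x=15: (0.233/0.351) × 24 = 15.9316
Sum = 20.0000 + 15.9316 = 35.9316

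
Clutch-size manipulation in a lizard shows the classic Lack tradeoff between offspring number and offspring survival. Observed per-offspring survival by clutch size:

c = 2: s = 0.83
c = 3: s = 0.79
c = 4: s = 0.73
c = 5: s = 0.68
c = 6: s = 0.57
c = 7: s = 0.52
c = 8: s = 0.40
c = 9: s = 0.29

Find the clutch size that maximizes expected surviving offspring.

7

Expected surviving offspring = c × s(c):
  c=2: 2 × 0.83 = 1.660
  c=3: 3 × 0.79 = 2.370
  c=4: 4 × 0.73 = 2.920
  c=5: 5 × 0.68 = 3.400
  c=6: 6 × 0.57 = 3.420
  c=7: 7 × 0.52 = 3.640
  c=8: 8 × 0.40 = 3.200
  c=9: 9 × 0.29 = 2.610
Maximum at c = 7 (3.640 surviving offspring).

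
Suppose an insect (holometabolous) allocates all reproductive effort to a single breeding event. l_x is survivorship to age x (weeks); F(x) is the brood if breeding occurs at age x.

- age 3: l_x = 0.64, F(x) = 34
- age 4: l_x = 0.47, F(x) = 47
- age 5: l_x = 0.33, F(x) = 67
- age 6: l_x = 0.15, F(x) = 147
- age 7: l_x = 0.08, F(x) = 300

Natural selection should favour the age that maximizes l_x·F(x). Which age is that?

Expected offspring if breeding at age x = l_x × F(x):
  age 3: 0.64 × 34 = 21.760
  age 4: 0.47 × 47 = 22.090
  age 5: 0.33 × 67 = 22.110
  age 6: 0.15 × 147 = 22.050
  age 7: 0.08 × 300 = 24.000
Maximum at age 7 (24.000).

7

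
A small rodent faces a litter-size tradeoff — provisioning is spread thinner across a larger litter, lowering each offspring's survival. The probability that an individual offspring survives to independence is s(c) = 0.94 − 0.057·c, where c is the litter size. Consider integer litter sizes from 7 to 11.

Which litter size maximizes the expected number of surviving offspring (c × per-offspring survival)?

Expected surviving offspring = c × s(c):
  c=7: 7 × 0.541 = 3.787
  c=8: 8 × 0.484 = 3.872
  c=9: 9 × 0.427 = 3.843
  c=10: 10 × 0.370 = 3.700
  c=11: 11 × 0.313 = 3.443
Maximum at c = 8 (3.872 surviving offspring).

8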